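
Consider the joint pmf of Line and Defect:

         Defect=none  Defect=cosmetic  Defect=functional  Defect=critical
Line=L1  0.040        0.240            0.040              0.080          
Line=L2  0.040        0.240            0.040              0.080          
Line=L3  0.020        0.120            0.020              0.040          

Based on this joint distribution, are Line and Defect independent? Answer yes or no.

Every cell satisfies P(Line,Defect) = P(Line)·P(Defect). For instance P(Line=L3) = 0.200, P(Defect=cosmetic) = 0.600, and 0.200×0.600 = 0.120 matches the joint entry. So Line and Defect are independent.

yes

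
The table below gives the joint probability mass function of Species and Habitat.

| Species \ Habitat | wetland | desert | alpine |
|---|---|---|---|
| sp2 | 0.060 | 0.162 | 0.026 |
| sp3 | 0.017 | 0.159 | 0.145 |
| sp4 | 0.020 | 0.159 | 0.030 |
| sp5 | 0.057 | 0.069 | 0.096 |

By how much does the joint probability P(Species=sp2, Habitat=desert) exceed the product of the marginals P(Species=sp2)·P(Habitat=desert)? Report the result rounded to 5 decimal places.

P(Species=sp2) = 0.060 + 0.162 + 0.026 = 0.248.
P(Habitat=desert) = 0.162 + 0.159 + 0.159 + 0.069 = 0.549.
P(Species=sp2, Habitat=desert) − P(Species=sp2)P(Habitat=desert) = 0.162 − 0.248×0.549 = 0.02585.

0.02585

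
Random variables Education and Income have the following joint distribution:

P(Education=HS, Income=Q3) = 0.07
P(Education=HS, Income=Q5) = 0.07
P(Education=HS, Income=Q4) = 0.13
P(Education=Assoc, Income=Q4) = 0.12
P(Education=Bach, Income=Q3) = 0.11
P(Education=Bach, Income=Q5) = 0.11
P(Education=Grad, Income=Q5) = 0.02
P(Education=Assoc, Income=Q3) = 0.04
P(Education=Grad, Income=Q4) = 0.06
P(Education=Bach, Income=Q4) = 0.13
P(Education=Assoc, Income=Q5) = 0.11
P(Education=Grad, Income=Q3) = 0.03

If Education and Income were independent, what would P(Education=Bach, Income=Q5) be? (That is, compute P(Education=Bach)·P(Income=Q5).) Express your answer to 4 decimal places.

P(Education=Bach) = 0.11 + 0.13 + 0.11 = 0.35.
P(Income=Q5) = 0.07 + 0.11 + 0.11 + 0.02 = 0.31.
Product: 0.35 × 0.31 = 0.1085.

0.1085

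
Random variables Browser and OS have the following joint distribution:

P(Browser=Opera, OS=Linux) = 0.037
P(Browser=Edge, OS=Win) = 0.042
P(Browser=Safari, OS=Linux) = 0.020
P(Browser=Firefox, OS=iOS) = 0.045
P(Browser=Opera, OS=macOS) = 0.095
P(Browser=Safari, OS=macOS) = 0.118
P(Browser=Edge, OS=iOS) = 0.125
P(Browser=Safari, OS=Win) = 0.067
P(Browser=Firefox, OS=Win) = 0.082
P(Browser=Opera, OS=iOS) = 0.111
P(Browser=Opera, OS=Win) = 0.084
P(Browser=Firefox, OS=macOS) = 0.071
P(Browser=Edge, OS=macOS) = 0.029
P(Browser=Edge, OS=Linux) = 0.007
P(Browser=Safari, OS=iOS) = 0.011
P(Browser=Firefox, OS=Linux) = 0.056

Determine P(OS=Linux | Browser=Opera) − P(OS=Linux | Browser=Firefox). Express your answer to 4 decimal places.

-0.1073

P(Browser=Opera) = 0.084 + 0.095 + 0.037 + 0.111 = 0.327; P(OS=Linux | Browser=Opera) = 0.037/0.327 = 0.11315.
P(Browser=Firefox) = 0.082 + 0.071 + 0.056 + 0.045 = 0.254; P(OS=Linux | Browser=Firefox) = 0.056/0.254 = 0.22047.
Difference = -0.1073.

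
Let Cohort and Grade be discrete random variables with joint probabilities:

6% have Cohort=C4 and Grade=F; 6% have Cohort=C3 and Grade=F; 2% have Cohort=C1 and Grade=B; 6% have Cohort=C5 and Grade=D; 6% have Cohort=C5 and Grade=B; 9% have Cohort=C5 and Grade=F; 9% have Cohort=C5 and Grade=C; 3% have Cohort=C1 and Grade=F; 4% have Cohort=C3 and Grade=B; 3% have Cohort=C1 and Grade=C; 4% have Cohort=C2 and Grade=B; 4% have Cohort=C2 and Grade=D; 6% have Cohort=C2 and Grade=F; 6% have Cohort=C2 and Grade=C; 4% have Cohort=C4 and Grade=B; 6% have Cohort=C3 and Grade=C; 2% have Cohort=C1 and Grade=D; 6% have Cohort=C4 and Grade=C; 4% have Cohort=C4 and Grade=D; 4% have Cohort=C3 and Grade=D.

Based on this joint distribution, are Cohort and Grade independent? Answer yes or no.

yes

Every cell satisfies P(Cohort,Grade) = P(Cohort)·P(Grade). For instance P(Cohort=C4) = 0.20, P(Grade=F) = 0.30, and 0.20×0.30 = 0.06 matches the joint entry. So Cohort and Grade are independent.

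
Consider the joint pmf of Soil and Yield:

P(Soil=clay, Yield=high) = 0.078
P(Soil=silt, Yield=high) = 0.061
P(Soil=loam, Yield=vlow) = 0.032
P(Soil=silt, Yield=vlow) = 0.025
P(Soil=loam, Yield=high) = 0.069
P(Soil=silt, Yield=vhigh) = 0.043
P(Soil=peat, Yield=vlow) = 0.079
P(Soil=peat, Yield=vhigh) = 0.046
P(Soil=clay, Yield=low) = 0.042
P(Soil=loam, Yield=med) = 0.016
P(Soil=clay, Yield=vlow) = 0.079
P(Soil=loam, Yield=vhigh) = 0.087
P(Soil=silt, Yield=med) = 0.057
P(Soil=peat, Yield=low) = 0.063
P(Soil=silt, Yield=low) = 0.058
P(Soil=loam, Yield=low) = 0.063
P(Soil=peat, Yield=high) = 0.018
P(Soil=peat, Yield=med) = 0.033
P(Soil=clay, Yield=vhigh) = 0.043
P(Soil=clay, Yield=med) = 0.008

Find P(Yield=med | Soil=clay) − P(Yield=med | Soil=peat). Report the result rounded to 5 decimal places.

-0.10608

P(Soil=clay) = 0.079 + 0.042 + 0.008 + 0.078 + 0.043 = 0.250; P(Yield=med | Soil=clay) = 0.008/0.250 = 0.032000.
P(Soil=peat) = 0.079 + 0.063 + 0.033 + 0.018 + 0.046 = 0.239; P(Yield=med | Soil=peat) = 0.033/0.239 = 0.138075.
Difference = -0.10608.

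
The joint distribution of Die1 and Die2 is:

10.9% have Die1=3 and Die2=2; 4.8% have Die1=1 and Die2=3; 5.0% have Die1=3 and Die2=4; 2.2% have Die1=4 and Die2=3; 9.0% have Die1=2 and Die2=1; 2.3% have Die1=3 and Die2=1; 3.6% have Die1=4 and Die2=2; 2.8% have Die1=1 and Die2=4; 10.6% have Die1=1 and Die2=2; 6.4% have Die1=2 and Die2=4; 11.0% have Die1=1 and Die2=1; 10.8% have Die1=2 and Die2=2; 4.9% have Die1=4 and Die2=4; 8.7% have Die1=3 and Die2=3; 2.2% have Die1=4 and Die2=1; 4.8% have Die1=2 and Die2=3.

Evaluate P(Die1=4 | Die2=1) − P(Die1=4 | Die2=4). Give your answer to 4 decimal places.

P(Die2=1) = 0.110 + 0.090 + 0.023 + 0.022 = 0.245; P(Die1=4 | Die2=1) = 0.022/0.245 = 0.08980.
P(Die2=4) = 0.028 + 0.064 + 0.050 + 0.049 = 0.191; P(Die1=4 | Die2=4) = 0.049/0.191 = 0.25654.
Difference = -0.1667.

-0.1667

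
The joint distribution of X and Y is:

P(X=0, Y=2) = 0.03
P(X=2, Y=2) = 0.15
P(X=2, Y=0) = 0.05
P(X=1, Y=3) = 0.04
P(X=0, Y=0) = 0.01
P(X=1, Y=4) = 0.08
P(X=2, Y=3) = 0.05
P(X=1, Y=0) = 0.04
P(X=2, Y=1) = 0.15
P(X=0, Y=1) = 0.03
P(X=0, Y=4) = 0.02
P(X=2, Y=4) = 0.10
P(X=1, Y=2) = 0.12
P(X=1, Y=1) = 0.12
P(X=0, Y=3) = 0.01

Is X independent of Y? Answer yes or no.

Every cell satisfies P(X,Y) = P(X)·P(Y). For instance P(X=1) = 0.40, P(Y=3) = 0.10, and 0.40×0.10 = 0.04 matches the joint entry. So X and Y are independent.

yes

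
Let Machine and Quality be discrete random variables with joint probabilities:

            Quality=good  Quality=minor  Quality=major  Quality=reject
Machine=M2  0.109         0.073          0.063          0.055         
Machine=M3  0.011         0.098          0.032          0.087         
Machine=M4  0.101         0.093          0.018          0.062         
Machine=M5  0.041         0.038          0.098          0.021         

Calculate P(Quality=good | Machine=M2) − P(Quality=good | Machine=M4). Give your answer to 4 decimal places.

-0.0053

P(Machine=M2) = 0.109 + 0.073 + 0.063 + 0.055 = 0.300; P(Quality=good | Machine=M2) = 0.109/0.300 = 0.36333.
P(Machine=M4) = 0.101 + 0.093 + 0.018 + 0.062 = 0.274; P(Quality=good | Machine=M4) = 0.101/0.274 = 0.36861.
Difference = -0.0053.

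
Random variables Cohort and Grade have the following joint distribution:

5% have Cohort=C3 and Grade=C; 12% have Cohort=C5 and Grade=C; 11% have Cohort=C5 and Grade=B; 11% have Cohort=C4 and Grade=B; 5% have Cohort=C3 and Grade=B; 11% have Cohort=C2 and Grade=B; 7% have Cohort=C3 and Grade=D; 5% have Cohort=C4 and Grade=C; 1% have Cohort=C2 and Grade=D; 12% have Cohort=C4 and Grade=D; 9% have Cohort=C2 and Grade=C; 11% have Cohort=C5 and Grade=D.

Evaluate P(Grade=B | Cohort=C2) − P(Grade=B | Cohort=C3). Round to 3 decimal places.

0.230

P(Cohort=C2) = 0.11 + 0.09 + 0.01 = 0.21; P(Grade=B | Cohort=C2) = 0.11/0.21 = 0.5238.
P(Cohort=C3) = 0.05 + 0.05 + 0.07 = 0.17; P(Grade=B | Cohort=C3) = 0.05/0.17 = 0.2941.
Difference = 0.230.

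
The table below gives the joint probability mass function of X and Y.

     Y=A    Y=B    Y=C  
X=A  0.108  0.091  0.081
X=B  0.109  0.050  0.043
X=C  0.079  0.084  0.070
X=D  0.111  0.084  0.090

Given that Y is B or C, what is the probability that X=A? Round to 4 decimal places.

P(Y=B) = 0.091 + 0.050 + 0.084 + 0.084 = 0.309.
P(Y=C) = 0.081 + 0.043 + 0.070 + 0.090 = 0.284.
P(Y ∈ {B, C}) = 0.309 + 0.284 = 0.593; P(X=A, Y ∈ {B, C}) = 0.091 + 0.081 = 0.172.
P(X=A | Y ∈ {B, C}) = 0.172/0.593 = 0.2901.

0.2901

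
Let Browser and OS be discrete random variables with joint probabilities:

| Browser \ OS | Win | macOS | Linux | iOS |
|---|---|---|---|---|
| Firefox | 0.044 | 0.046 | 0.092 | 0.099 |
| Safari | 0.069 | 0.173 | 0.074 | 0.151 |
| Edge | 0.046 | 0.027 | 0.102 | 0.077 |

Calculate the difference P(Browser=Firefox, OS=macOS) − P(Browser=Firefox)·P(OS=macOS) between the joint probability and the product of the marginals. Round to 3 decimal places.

-0.023

P(Browser=Firefox) = 0.044 + 0.046 + 0.092 + 0.099 = 0.281.
P(OS=macOS) = 0.046 + 0.173 + 0.027 = 0.246.
P(Browser=Firefox, OS=macOS) − P(Browser=Firefox)P(OS=macOS) = 0.046 − 0.281×0.246 = -0.023.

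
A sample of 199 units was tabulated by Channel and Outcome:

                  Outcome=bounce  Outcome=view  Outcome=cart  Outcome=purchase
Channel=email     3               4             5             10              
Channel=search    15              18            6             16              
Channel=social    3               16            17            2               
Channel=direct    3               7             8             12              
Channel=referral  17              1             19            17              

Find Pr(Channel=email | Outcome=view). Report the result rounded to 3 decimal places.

0.087

Total with Outcome=view: 4 + 18 + 16 + 7 + 1 = 46.
P(Channel=email | Outcome=view) = 4/46 = 0.087.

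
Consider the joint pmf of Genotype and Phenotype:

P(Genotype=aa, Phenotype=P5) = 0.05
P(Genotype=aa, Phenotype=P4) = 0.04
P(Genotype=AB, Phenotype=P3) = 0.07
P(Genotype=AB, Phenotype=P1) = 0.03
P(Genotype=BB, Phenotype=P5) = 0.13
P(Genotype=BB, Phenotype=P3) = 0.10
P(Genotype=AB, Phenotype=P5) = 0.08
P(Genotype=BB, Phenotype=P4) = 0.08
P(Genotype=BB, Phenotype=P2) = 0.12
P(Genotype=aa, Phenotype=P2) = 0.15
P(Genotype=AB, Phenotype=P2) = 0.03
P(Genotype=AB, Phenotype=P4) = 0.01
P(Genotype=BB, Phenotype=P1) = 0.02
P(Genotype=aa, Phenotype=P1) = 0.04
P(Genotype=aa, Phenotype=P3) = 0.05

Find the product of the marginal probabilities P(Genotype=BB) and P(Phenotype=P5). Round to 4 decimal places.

0.1170

P(Genotype=BB) = 0.02 + 0.12 + 0.10 + 0.08 + 0.13 = 0.45.
P(Phenotype=P5) = 0.05 + 0.08 + 0.13 = 0.26.
Product: 0.45 × 0.26 = 0.1170.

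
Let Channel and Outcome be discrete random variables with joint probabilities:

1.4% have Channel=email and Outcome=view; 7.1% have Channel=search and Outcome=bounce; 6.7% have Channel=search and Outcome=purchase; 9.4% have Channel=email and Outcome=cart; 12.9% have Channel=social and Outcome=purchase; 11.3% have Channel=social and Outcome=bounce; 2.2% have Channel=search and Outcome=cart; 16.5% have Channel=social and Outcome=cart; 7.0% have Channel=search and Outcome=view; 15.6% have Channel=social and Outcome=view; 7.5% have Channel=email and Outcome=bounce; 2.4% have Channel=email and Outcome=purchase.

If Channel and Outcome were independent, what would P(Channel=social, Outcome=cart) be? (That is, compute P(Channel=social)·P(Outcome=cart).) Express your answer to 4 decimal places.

P(Channel=social) = 0.113 + 0.156 + 0.165 + 0.129 = 0.563.
P(Outcome=cart) = 0.094 + 0.022 + 0.165 = 0.281.
Product: 0.563 × 0.281 = 0.1582.

0.1582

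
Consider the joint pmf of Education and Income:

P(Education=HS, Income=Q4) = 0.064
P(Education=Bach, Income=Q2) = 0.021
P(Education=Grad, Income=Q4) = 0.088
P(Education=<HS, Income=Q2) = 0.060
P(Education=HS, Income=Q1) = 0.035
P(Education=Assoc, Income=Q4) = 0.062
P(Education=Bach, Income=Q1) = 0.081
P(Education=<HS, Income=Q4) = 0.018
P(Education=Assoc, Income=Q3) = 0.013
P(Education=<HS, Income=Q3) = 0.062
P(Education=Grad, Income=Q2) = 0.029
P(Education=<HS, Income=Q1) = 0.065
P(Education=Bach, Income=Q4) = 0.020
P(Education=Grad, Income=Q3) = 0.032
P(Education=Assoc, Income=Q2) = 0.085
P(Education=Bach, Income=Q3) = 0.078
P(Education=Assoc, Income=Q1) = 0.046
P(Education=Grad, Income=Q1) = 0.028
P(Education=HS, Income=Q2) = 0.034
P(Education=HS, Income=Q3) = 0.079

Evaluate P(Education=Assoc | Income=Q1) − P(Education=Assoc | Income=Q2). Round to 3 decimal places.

-0.191

P(Income=Q1) = 0.065 + 0.035 + 0.046 + 0.081 + 0.028 = 0.255; P(Education=Assoc | Income=Q1) = 0.046/0.255 = 0.1804.
P(Income=Q2) = 0.060 + 0.034 + 0.085 + 0.021 + 0.029 = 0.229; P(Education=Assoc | Income=Q2) = 0.085/0.229 = 0.3712.
Difference = -0.191.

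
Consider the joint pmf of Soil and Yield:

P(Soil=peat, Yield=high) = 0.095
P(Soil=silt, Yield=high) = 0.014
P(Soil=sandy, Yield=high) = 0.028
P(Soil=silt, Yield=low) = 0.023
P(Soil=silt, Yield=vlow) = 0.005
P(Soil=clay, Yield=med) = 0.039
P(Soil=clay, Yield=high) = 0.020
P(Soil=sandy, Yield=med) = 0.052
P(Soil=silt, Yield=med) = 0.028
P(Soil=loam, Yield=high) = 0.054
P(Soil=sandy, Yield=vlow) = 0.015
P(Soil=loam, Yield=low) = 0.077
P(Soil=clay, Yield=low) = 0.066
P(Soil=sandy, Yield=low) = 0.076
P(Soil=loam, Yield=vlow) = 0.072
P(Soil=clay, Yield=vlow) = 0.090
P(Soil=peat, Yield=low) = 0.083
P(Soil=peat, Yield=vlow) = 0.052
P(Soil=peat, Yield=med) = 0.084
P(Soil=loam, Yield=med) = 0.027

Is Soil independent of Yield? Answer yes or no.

P(Soil=clay) = 0.215 and P(Yield=vlow) = 0.234, so their product is 0.05031, but P(Soil=clay, Yield=vlow) = 0.090. Since these differ, Soil and Yield are not independent.

no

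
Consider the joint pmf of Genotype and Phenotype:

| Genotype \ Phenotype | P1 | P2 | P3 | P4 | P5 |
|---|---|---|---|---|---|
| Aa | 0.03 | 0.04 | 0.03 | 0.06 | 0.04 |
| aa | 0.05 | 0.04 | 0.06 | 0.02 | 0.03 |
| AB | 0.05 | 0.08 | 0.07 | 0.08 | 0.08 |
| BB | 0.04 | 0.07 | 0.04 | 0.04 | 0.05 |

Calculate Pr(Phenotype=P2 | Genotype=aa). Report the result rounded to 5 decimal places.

P(Genotype=aa) = 0.05 + 0.04 + 0.06 + 0.02 + 0.03 = 0.20.
P(Phenotype=P2 | Genotype=aa) = 0.04/0.20 = 0.20000.

0.20000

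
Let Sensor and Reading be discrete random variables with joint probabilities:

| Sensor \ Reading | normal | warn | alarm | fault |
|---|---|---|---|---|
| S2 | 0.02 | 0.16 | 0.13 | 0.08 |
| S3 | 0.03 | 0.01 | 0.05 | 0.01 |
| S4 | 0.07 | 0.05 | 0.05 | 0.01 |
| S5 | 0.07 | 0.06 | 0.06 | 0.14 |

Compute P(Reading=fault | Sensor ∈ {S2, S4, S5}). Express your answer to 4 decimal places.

0.2556

P(Sensor=S2) = 0.02 + 0.16 + 0.13 + 0.08 = 0.39.
P(Sensor=S4) = 0.07 + 0.05 + 0.05 + 0.01 = 0.18.
P(Sensor=S5) = 0.07 + 0.06 + 0.06 + 0.14 = 0.33.
P(Sensor ∈ {S2, S4, S5}) = 0.39 + 0.18 + 0.33 = 0.90; P(Reading=fault, Sensor ∈ {S2, S4, S5}) = 0.08 + 0.01 + 0.14 = 0.23.
P(Reading=fault | Sensor ∈ {S2, S4, S5}) = 0.23/0.90 = 0.2556.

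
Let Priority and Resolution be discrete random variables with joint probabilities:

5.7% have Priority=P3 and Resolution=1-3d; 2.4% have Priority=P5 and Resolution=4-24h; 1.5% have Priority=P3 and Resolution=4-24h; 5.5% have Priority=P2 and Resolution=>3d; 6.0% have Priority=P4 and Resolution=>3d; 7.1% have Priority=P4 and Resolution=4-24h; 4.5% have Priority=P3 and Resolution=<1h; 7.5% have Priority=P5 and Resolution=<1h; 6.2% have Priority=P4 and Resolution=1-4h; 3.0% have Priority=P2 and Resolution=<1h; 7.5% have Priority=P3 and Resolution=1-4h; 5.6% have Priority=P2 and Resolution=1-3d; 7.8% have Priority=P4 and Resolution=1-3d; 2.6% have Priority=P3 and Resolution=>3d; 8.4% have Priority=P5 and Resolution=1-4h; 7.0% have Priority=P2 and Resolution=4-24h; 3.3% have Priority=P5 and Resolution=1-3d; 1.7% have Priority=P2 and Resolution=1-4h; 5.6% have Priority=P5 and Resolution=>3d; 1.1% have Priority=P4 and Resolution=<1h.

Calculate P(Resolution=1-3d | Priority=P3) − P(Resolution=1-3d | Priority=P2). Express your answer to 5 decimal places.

0.01585

P(Priority=P3) = 0.045 + 0.075 + 0.015 + 0.057 + 0.026 = 0.218; P(Resolution=1-3d | Priority=P3) = 0.057/0.218 = 0.261468.
P(Priority=P2) = 0.030 + 0.017 + 0.070 + 0.056 + 0.055 = 0.228; P(Resolution=1-3d | Priority=P2) = 0.056/0.228 = 0.245614.
Difference = 0.01585.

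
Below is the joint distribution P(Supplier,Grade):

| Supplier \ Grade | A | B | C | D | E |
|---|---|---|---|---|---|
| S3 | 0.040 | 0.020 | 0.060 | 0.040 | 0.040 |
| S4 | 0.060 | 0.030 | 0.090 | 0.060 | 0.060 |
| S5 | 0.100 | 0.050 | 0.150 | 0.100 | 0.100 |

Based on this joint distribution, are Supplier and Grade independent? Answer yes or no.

Every cell satisfies P(Supplier,Grade) = P(Supplier)·P(Grade). For instance P(Supplier=S4) = 0.300, P(Grade=C) = 0.300, and 0.300×0.300 = 0.090 matches the joint entry. So Supplier and Grade are independent.

yes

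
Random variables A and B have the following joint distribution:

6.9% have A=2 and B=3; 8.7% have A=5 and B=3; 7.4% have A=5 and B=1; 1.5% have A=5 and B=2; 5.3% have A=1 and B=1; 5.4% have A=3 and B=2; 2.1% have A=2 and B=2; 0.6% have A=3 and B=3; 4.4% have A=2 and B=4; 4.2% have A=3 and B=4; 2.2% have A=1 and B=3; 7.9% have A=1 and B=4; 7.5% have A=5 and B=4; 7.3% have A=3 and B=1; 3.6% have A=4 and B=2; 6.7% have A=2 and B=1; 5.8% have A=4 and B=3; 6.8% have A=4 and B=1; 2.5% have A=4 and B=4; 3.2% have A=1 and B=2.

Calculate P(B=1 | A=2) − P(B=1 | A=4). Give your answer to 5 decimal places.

P(A=2) = 0.067 + 0.021 + 0.069 + 0.044 = 0.201; P(B=1 | A=2) = 0.067/0.201 = 0.333333.
P(A=4) = 0.068 + 0.036 + 0.058 + 0.025 = 0.187; P(B=1 | A=4) = 0.068/0.187 = 0.363636.
Difference = -0.03030.

-0.03030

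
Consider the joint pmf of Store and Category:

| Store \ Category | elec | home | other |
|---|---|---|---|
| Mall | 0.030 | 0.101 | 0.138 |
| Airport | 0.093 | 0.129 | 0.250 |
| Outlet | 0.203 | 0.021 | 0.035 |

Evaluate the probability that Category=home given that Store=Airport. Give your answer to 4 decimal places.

0.2733

P(Store=Airport) = 0.093 + 0.129 + 0.250 = 0.472.
P(Category=home | Store=Airport) = 0.129/0.472 = 0.2733.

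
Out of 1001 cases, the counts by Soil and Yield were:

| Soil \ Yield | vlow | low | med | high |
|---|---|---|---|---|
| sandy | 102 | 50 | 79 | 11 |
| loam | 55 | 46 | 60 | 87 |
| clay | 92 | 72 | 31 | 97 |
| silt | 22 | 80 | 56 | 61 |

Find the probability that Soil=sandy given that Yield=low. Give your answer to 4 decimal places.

0.2016

Total with Yield=low: 50 + 46 + 72 + 80 = 248.
P(Soil=sandy | Yield=low) = 50/248 = 0.2016.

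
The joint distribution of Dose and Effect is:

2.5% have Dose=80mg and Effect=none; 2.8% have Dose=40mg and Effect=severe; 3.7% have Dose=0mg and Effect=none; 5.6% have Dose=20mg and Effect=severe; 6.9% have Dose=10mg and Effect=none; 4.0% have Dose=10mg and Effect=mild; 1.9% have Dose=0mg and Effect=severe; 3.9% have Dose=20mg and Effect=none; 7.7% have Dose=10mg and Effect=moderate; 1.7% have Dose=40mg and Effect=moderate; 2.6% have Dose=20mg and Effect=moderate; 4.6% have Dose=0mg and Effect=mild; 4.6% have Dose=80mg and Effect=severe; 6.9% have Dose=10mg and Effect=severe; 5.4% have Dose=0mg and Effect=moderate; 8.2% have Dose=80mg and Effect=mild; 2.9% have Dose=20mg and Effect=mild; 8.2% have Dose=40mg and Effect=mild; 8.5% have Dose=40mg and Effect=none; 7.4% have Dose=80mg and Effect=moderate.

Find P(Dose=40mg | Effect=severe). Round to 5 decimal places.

P(Effect=severe) = 0.019 + 0.069 + 0.056 + 0.028 + 0.046 = 0.218.
P(Dose=40mg | Effect=severe) = 0.028/0.218 = 0.12844.

0.12844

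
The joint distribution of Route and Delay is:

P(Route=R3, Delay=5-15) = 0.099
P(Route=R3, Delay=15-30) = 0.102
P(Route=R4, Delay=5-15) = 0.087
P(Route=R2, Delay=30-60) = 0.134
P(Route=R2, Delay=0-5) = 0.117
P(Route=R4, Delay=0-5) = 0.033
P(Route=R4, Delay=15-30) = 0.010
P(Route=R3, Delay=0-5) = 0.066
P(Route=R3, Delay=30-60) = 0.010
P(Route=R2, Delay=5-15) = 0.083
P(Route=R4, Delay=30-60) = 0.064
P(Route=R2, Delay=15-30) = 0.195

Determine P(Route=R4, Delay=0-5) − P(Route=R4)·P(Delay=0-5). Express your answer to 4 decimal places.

-0.0089

P(Route=R4) = 0.033 + 0.087 + 0.010 + 0.064 = 0.194.
P(Delay=0-5) = 0.117 + 0.066 + 0.033 = 0.216.
P(Route=R4, Delay=0-5) − P(Route=R4)P(Delay=0-5) = 0.033 − 0.194×0.216 = -0.0089.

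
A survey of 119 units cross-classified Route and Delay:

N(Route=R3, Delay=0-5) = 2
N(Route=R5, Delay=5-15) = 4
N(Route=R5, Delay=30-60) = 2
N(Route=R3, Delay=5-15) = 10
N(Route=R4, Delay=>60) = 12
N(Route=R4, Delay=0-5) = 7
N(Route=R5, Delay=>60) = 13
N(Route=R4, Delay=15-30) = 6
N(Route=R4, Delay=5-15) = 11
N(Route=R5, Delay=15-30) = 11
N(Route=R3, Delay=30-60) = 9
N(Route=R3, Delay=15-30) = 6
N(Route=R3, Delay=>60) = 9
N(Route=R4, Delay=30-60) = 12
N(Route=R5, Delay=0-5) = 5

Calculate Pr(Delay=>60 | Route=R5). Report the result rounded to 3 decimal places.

0.371

Total with Route=R5: 5 + 4 + 11 + 2 + 13 = 35.
P(Delay=>60 | Route=R5) = 13/35 = 0.371.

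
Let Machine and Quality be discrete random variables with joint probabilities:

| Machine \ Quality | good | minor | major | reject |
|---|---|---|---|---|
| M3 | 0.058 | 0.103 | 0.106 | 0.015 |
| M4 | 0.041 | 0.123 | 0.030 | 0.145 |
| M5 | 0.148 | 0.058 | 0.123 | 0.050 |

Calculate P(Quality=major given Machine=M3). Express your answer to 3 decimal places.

0.376

P(Machine=M3) = 0.058 + 0.103 + 0.106 + 0.015 = 0.282.
P(Quality=major | Machine=M3) = 0.106/0.282 = 0.376.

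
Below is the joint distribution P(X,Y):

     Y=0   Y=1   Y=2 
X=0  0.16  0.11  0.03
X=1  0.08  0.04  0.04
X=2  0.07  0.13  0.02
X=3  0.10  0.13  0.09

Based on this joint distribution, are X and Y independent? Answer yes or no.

P(X=2) = 0.22 and P(Y=1) = 0.41, so their product is 0.0902, but P(X=2, Y=1) = 0.13. Since these differ, X and Y are not independent.

no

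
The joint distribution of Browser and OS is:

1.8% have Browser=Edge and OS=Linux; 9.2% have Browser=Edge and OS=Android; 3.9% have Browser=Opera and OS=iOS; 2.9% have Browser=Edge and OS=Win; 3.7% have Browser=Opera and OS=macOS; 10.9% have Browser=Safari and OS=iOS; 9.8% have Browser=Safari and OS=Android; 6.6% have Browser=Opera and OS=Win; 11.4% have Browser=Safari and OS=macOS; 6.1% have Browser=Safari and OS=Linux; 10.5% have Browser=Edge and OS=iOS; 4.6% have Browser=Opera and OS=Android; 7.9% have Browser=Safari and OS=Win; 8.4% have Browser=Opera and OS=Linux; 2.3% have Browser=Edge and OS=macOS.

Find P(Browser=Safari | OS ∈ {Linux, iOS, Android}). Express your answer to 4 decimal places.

0.4110

P(OS=Linux) = 0.061 + 0.018 + 0.084 = 0.163.
P(OS=iOS) = 0.109 + 0.105 + 0.039 = 0.253.
P(OS=Android) = 0.098 + 0.092 + 0.046 = 0.236.
P(OS ∈ {Linux, iOS, Android}) = 0.163 + 0.253 + 0.236 = 0.652; P(Browser=Safari, OS ∈ {Linux, iOS, Android}) = 0.061 + 0.109 + 0.098 = 0.268.
P(Browser=Safari | OS ∈ {Linux, iOS, Android}) = 0.268/0.652 = 0.4110.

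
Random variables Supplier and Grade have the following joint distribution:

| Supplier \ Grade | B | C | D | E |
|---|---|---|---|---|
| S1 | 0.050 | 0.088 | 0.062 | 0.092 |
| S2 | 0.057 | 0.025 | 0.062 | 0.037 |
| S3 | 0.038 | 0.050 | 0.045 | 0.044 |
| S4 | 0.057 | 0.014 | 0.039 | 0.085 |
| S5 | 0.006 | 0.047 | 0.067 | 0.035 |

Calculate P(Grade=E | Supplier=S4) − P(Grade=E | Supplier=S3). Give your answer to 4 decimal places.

P(Supplier=S4) = 0.057 + 0.014 + 0.039 + 0.085 = 0.195; P(Grade=E | Supplier=S4) = 0.085/0.195 = 0.43590.
P(Supplier=S3) = 0.038 + 0.050 + 0.045 + 0.044 = 0.177; P(Grade=E | Supplier=S3) = 0.044/0.177 = 0.24859.
Difference = 0.1873.

0.1873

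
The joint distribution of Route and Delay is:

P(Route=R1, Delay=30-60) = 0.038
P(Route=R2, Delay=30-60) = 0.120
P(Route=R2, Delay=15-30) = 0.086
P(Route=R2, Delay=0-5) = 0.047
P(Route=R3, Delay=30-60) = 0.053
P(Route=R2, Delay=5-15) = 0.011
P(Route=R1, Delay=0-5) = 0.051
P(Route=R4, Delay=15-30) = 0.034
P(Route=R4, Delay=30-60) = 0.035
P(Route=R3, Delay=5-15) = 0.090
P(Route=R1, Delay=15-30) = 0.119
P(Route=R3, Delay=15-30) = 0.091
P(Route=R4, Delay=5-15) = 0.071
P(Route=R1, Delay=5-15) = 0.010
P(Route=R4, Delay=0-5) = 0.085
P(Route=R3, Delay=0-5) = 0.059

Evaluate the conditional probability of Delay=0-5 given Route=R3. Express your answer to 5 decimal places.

0.20137

P(Route=R3) = 0.059 + 0.090 + 0.091 + 0.053 = 0.293.
P(Delay=0-5 | Route=R3) = 0.059/0.293 = 0.20137.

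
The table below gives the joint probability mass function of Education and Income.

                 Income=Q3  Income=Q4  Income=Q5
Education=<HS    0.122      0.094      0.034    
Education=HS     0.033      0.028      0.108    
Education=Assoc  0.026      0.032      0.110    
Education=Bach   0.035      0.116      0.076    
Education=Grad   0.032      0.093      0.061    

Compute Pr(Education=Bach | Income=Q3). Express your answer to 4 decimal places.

P(Income=Q3) = 0.122 + 0.033 + 0.026 + 0.035 + 0.032 = 0.248.
P(Education=Bach | Income=Q3) = 0.035/0.248 = 0.1411.

0.1411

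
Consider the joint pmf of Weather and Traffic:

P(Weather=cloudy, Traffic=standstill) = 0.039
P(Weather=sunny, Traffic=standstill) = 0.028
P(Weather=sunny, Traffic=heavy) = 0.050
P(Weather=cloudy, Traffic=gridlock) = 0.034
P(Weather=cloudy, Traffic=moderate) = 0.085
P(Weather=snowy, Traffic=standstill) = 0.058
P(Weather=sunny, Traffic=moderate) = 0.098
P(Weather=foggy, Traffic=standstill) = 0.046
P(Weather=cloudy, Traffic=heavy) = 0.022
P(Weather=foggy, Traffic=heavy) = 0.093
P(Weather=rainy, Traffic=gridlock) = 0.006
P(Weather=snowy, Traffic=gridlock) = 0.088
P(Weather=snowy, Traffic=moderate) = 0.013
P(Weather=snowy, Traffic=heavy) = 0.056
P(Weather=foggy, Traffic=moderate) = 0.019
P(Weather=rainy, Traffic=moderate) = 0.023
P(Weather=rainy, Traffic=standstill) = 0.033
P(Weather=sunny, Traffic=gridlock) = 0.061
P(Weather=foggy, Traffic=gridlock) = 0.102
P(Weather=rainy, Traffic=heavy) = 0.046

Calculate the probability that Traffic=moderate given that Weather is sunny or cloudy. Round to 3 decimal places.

P(Weather=sunny) = 0.098 + 0.050 + 0.061 + 0.028 = 0.237.
P(Weather=cloudy) = 0.085 + 0.022 + 0.034 + 0.039 = 0.180.
P(Weather ∈ {sunny, cloudy}) = 0.237 + 0.180 = 0.417; P(Traffic=moderate, Weather ∈ {sunny, cloudy}) = 0.098 + 0.085 = 0.183.
P(Traffic=moderate | Weather ∈ {sunny, cloudy}) = 0.183/0.417 = 0.439.

0.439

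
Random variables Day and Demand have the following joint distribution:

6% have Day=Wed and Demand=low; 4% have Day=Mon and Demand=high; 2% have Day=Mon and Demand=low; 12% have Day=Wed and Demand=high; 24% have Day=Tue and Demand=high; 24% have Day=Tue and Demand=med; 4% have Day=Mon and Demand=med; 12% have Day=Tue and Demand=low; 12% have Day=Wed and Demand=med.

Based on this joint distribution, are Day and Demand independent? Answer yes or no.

Every cell satisfies P(Day,Demand) = P(Day)·P(Demand). For instance P(Day=Mon) = 0.10, P(Demand=high) = 0.40, and 0.10×0.40 = 0.04 matches the joint entry. So Day and Demand are independent.

yes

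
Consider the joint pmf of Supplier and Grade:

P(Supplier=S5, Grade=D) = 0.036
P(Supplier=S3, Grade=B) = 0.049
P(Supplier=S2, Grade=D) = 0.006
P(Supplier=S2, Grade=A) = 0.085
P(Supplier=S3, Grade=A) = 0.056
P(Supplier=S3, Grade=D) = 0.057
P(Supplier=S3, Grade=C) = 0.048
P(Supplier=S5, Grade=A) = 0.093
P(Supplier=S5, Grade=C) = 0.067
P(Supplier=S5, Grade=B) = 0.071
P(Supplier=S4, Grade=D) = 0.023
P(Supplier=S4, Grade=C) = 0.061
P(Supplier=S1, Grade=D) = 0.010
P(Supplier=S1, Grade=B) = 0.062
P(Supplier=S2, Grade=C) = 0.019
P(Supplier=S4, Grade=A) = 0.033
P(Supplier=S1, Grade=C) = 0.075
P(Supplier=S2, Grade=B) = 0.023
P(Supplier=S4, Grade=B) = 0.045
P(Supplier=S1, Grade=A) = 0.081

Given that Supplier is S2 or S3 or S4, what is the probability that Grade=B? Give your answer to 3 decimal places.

P(Supplier=S2) = 0.085 + 0.023 + 0.019 + 0.006 = 0.133.
P(Supplier=S3) = 0.056 + 0.049 + 0.048 + 0.057 = 0.210.
P(Supplier=S4) = 0.033 + 0.045 + 0.061 + 0.023 = 0.162.
P(Supplier ∈ {S2, S3, S4}) = 0.133 + 0.210 + 0.162 = 0.505; P(Grade=B, Supplier ∈ {S2, S3, S4}) = 0.023 + 0.049 + 0.045 = 0.117.
P(Grade=B | Supplier ∈ {S2, S3, S4}) = 0.117/0.505 = 0.232.

0.232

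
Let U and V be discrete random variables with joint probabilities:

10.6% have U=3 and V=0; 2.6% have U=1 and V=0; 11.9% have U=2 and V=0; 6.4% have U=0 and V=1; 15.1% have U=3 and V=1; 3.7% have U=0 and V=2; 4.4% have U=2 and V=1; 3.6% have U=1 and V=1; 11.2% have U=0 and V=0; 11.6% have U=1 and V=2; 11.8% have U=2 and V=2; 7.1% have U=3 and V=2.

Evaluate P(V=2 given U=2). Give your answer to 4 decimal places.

P(U=2) = 0.119 + 0.044 + 0.118 = 0.281.
P(V=2 | U=2) = 0.118/0.281 = 0.4199.

0.4199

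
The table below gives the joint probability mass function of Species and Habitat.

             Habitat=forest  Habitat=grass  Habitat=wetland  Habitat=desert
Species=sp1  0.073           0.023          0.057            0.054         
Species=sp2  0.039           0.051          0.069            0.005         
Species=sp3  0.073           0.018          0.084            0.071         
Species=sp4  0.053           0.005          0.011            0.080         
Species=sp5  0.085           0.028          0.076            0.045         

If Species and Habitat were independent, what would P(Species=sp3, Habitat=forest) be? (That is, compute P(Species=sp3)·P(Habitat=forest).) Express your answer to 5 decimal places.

P(Species=sp3) = 0.073 + 0.018 + 0.084 + 0.071 = 0.246.
P(Habitat=forest) = 0.073 + 0.039 + 0.073 + 0.053 + 0.085 = 0.323.
Product: 0.246 × 0.323 = 0.07946.

0.07946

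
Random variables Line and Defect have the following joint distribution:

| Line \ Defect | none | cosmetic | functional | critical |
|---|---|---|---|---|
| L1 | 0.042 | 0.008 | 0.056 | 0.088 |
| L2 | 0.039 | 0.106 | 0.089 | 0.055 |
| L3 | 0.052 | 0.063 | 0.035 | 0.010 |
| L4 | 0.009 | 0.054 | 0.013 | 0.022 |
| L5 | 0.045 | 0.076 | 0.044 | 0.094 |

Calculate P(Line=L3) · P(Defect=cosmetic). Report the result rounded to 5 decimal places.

0.04912

P(Line=L3) = 0.052 + 0.063 + 0.035 + 0.010 = 0.160.
P(Defect=cosmetic) = 0.008 + 0.106 + 0.063 + 0.054 + 0.076 = 0.307.
Product: 0.160 × 0.307 = 0.04912.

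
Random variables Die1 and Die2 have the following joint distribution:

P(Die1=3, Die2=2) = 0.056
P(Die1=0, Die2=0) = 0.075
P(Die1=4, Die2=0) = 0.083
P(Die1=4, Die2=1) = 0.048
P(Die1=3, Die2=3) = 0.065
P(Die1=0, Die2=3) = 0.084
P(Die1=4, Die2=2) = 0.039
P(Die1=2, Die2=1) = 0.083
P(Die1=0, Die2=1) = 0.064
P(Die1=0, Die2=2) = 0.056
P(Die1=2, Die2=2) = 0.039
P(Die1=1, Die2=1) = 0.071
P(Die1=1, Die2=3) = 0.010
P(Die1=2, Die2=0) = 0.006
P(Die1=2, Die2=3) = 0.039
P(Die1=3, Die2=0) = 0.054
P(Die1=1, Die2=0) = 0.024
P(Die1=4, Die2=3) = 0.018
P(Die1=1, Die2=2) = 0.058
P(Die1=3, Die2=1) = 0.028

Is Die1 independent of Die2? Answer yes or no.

P(Die1=4) = 0.188 and P(Die2=0) = 0.242, so their product is 0.04550, but P(Die1=4, Die2=0) = 0.083. Since these differ, Die1 and Die2 are not independent.

no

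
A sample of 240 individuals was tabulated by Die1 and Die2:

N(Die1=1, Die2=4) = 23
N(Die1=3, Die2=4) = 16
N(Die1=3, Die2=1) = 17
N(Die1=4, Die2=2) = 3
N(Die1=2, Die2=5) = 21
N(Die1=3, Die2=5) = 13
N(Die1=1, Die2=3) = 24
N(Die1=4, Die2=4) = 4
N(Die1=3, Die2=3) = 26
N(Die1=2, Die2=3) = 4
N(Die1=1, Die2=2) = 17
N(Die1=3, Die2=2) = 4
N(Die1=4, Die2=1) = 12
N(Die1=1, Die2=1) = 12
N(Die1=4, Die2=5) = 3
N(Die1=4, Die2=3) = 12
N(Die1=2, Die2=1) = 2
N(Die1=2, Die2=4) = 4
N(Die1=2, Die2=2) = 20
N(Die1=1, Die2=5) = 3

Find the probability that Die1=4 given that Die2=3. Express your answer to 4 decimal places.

0.1818

Total with Die2=3: 24 + 4 + 26 + 12 = 66.
P(Die1=4 | Die2=3) = 12/66 = 0.1818.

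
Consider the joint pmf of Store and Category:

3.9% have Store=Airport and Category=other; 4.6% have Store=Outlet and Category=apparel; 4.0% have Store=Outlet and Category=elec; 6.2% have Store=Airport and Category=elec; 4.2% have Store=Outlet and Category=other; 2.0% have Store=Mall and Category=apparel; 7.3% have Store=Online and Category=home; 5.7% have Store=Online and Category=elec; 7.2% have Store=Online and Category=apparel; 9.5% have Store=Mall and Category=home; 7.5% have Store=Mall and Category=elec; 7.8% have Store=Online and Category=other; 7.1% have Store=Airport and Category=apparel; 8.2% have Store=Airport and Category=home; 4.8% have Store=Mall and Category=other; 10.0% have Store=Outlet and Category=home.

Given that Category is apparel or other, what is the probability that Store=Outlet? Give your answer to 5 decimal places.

0.21154

P(Category=apparel) = 0.020 + 0.071 + 0.046 + 0.072 = 0.209.
P(Category=other) = 0.048 + 0.039 + 0.042 + 0.078 = 0.207.
P(Category ∈ {apparel, other}) = 0.209 + 0.207 = 0.416; P(Store=Outlet, Category ∈ {apparel, other}) = 0.046 + 0.042 = 0.088.
P(Store=Outlet | Category ∈ {apparel, other}) = 0.088/0.416 = 0.21154.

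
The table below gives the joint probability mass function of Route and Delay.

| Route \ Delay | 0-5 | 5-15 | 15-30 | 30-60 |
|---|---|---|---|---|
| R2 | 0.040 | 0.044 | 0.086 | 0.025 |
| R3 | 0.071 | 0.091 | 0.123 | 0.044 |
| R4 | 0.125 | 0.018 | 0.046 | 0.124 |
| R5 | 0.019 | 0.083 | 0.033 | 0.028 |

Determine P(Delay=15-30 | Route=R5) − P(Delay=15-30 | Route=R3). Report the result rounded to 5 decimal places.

-0.17141

P(Route=R5) = 0.019 + 0.083 + 0.033 + 0.028 = 0.163; P(Delay=15-30 | Route=R5) = 0.033/0.163 = 0.202454.
P(Route=R3) = 0.071 + 0.091 + 0.123 + 0.044 = 0.329; P(Delay=15-30 | Route=R3) = 0.123/0.329 = 0.373860.
Difference = -0.17141.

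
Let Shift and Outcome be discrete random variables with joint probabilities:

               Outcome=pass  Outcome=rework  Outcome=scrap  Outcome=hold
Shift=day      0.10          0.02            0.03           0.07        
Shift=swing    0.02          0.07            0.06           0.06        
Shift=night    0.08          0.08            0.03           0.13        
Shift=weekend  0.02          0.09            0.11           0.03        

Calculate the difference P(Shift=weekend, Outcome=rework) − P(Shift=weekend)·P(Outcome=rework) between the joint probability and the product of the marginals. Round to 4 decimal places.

P(Shift=weekend) = 0.02 + 0.09 + 0.11 + 0.03 = 0.25.
P(Outcome=rework) = 0.02 + 0.07 + 0.08 + 0.09 = 0.26.
P(Shift=weekend, Outcome=rework) − P(Shift=weekend)P(Outcome=rework) = 0.09 − 0.25×0.26 = 0.0250.

0.0250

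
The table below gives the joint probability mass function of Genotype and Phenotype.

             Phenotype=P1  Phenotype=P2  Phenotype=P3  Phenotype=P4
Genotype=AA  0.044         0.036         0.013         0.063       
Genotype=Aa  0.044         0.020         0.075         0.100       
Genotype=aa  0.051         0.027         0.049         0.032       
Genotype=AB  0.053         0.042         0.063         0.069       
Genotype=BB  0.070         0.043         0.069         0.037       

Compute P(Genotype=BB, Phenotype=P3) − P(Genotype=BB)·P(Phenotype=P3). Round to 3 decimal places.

P(Genotype=BB) = 0.070 + 0.043 + 0.069 + 0.037 = 0.219.
P(Phenotype=P3) = 0.013 + 0.075 + 0.049 + 0.063 + 0.069 = 0.269.
P(Genotype=BB, Phenotype=P3) − P(Genotype=BB)P(Phenotype=P3) = 0.069 − 0.219×0.269 = 0.010.

0.010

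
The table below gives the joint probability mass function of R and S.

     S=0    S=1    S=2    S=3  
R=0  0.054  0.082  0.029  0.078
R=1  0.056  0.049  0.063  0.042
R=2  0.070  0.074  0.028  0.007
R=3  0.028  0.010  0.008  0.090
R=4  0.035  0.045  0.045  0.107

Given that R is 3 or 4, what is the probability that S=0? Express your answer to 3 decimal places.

P(R=3) = 0.028 + 0.010 + 0.008 + 0.090 = 0.136.
P(R=4) = 0.035 + 0.045 + 0.045 + 0.107 = 0.232.
P(R ∈ {3, 4}) = 0.136 + 0.232 = 0.368; P(S=0, R ∈ {3, 4}) = 0.028 + 0.035 = 0.063.
P(S=0 | R ∈ {3, 4}) = 0.063/0.368 = 0.171.

0.171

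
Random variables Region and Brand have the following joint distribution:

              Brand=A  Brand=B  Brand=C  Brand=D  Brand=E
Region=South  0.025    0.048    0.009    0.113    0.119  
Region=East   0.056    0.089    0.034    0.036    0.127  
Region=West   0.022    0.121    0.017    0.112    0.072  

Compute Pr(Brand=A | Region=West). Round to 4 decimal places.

0.0640

P(Region=West) = 0.022 + 0.121 + 0.017 + 0.112 + 0.072 = 0.344.
P(Brand=A | Region=West) = 0.022/0.344 = 0.0640.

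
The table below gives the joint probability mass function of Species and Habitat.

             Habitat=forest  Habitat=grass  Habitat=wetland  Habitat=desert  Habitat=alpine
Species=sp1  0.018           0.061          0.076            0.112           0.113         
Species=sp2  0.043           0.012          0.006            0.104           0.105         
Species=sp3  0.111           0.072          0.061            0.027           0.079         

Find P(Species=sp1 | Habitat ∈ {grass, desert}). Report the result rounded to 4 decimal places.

P(Habitat=grass) = 0.061 + 0.012 + 0.072 = 0.145.
P(Habitat=desert) = 0.112 + 0.104 + 0.027 = 0.243.
P(Habitat ∈ {grass, desert}) = 0.145 + 0.243 = 0.388; P(Species=sp1, Habitat ∈ {grass, desert}) = 0.061 + 0.112 = 0.173.
P(Species=sp1 | Habitat ∈ {grass, desert}) = 0.173/0.388 = 0.4459.

0.4459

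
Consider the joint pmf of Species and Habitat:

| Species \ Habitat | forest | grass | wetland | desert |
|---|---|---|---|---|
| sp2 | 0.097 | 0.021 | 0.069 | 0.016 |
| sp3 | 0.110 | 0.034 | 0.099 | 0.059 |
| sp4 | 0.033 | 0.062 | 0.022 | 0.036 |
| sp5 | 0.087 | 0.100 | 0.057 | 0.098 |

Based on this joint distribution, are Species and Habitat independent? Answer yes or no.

P(Species=sp3) = 0.302 and P(Habitat=grass) = 0.217, so their product is 0.06553, but P(Species=sp3, Habitat=grass) = 0.034. Since these differ, Species and Habitat are not independent.

no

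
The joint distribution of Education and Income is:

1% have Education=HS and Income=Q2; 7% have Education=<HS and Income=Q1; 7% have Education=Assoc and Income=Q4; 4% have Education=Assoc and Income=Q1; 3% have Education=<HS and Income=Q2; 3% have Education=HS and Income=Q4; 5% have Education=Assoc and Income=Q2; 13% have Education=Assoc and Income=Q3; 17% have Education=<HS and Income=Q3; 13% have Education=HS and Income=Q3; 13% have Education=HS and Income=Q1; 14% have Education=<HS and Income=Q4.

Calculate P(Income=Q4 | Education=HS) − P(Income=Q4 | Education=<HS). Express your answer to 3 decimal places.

P(Education=HS) = 0.13 + 0.01 + 0.13 + 0.03 = 0.30; P(Income=Q4 | Education=HS) = 0.03/0.30 = 0.1000.
P(Education=<HS) = 0.07 + 0.03 + 0.17 + 0.14 = 0.41; P(Income=Q4 | Education=<HS) = 0.14/0.41 = 0.3415.
Difference = -0.241.

-0.241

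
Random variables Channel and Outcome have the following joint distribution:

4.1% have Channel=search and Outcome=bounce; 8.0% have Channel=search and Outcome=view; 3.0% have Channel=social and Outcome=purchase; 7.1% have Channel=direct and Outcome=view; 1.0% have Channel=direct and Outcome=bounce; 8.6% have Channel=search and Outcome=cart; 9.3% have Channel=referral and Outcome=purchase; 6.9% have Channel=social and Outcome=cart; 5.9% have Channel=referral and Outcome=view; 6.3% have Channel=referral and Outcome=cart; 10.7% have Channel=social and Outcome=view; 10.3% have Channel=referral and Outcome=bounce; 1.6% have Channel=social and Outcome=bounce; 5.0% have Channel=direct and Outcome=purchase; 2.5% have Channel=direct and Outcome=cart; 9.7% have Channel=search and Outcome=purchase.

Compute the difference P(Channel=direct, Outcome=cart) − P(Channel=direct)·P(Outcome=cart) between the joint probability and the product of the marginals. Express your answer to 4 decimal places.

-0.0129

P(Channel=direct) = 0.010 + 0.071 + 0.025 + 0.050 = 0.156.
P(Outcome=cart) = 0.086 + 0.069 + 0.025 + 0.063 = 0.243.
P(Channel=direct, Outcome=cart) − P(Channel=direct)P(Outcome=cart) = 0.025 − 0.156×0.243 = -0.0129.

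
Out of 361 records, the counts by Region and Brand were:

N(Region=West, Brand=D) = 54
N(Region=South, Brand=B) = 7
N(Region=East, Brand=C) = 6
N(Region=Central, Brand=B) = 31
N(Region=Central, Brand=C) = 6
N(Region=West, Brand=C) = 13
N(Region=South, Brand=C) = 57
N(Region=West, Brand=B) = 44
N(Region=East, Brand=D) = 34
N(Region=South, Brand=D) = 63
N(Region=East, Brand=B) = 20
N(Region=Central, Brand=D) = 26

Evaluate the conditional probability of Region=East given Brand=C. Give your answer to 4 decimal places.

Total with Brand=C: 57 + 6 + 13 + 6 = 82.
P(Region=East | Brand=C) = 6/82 = 0.0732.

0.0732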